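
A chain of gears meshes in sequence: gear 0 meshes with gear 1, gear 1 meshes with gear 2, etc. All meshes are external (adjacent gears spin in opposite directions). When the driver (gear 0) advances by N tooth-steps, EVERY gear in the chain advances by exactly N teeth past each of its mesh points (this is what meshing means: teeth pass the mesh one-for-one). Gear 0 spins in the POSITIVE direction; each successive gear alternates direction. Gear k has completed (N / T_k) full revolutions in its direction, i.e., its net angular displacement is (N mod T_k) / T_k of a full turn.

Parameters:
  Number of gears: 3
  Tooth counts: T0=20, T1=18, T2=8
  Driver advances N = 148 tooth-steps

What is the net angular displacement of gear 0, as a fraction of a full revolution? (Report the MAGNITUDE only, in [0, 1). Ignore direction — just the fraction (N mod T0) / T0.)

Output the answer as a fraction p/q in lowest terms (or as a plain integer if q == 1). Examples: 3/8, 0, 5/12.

Answer: 2/5

Derivation:
Chain of 3 gears, tooth counts: [20, 18, 8]
  gear 0: T0=20, direction=positive, advance = 148 mod 20 = 8 teeth = 8/20 turn
  gear 1: T1=18, direction=negative, advance = 148 mod 18 = 4 teeth = 4/18 turn
  gear 2: T2=8, direction=positive, advance = 148 mod 8 = 4 teeth = 4/8 turn
Gear 0: 148 mod 20 = 8
Fraction = 8 / 20 = 2/5 (gcd(8,20)=4) = 2/5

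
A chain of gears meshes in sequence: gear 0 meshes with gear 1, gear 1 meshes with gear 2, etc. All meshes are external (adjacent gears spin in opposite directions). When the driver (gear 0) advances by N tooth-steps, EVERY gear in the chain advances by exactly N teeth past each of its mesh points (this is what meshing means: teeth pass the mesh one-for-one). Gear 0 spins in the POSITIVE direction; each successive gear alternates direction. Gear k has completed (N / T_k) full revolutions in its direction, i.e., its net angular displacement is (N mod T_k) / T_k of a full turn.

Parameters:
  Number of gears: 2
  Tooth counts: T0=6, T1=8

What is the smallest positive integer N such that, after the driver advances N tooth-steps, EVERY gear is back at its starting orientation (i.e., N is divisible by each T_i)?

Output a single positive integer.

Answer: 24

Derivation:
Gear k returns to start when N is a multiple of T_k.
All gears at start simultaneously when N is a common multiple of [6, 8]; the smallest such N is lcm(6, 8).
Start: lcm = T0 = 6
Fold in T1=8: gcd(6, 8) = 2; lcm(6, 8) = 6 * 8 / 2 = 48 / 2 = 24
Full cycle length = 24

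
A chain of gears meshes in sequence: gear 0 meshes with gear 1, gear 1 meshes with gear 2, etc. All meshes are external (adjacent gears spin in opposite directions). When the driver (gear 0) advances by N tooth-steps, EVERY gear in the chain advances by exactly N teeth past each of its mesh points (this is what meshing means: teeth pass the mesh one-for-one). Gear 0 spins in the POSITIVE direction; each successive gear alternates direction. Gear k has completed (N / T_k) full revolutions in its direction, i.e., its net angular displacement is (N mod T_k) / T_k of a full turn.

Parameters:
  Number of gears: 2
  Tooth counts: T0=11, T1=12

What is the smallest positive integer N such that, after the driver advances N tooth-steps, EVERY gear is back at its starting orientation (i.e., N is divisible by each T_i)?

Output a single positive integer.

Answer: 132

Derivation:
Gear k returns to start when N is a multiple of T_k.
All gears at start simultaneously when N is a common multiple of [11, 12]; the smallest such N is lcm(11, 12).
Start: lcm = T0 = 11
Fold in T1=12: gcd(11, 12) = 1; lcm(11, 12) = 11 * 12 / 1 = 132 / 1 = 132
Full cycle length = 132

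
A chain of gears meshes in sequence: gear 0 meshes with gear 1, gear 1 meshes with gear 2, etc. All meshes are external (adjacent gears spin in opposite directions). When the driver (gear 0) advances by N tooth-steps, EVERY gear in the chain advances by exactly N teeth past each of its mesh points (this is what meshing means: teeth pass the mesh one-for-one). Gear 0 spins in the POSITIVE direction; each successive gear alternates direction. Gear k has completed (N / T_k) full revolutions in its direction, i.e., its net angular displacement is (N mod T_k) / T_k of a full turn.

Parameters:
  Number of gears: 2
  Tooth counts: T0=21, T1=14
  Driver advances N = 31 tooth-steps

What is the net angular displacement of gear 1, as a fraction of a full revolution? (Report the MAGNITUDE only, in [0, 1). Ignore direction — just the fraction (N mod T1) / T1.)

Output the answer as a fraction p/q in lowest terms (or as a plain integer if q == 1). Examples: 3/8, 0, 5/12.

Chain of 2 gears, tooth counts: [21, 14]
  gear 0: T0=21, direction=positive, advance = 31 mod 21 = 10 teeth = 10/21 turn
  gear 1: T1=14, direction=negative, advance = 31 mod 14 = 3 teeth = 3/14 turn
Gear 1: 31 mod 14 = 3
Fraction = 3 / 14 = 3/14 (gcd(3,14)=1) = 3/14

Answer: 3/14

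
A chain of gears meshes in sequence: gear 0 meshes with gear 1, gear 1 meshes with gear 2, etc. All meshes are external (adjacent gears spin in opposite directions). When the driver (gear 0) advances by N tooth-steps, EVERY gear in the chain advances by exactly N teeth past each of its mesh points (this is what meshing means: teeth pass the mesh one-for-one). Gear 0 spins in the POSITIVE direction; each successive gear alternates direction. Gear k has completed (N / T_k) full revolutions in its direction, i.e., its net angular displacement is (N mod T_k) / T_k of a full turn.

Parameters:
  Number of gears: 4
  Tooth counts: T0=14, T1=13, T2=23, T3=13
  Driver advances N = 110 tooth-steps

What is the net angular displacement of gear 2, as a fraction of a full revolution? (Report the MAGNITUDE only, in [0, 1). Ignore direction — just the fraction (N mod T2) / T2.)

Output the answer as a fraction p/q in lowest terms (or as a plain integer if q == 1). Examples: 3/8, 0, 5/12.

Chain of 4 gears, tooth counts: [14, 13, 23, 13]
  gear 0: T0=14, direction=positive, advance = 110 mod 14 = 12 teeth = 12/14 turn
  gear 1: T1=13, direction=negative, advance = 110 mod 13 = 6 teeth = 6/13 turn
  gear 2: T2=23, direction=positive, advance = 110 mod 23 = 18 teeth = 18/23 turn
  gear 3: T3=13, direction=negative, advance = 110 mod 13 = 6 teeth = 6/13 turn
Gear 2: 110 mod 23 = 18
Fraction = 18 / 23 = 18/23 (gcd(18,23)=1) = 18/23

Answer: 18/23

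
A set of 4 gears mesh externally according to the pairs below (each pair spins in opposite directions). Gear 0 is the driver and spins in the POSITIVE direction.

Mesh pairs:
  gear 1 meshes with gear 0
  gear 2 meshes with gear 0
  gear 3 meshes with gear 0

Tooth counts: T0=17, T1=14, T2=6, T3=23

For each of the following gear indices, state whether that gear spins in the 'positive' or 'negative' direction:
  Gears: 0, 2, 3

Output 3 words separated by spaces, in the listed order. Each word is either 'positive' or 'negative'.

Gear 0 (driver): positive (depth 0)
  gear 1: meshes with gear 0 -> depth 1 -> negative (opposite of gear 0)
  gear 2: meshes with gear 0 -> depth 1 -> negative (opposite of gear 0)
  gear 3: meshes with gear 0 -> depth 1 -> negative (opposite of gear 0)
Queried indices 0, 2, 3 -> positive, negative, negative

Answer: positive negative negative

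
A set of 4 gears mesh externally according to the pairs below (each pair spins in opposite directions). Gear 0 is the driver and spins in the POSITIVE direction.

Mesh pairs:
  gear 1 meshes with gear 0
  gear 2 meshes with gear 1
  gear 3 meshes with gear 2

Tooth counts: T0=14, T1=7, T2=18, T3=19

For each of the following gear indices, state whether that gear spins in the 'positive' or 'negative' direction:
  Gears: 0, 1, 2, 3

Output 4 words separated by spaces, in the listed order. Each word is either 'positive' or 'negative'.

Gear 0 (driver): positive (depth 0)
  gear 1: meshes with gear 0 -> depth 1 -> negative (opposite of gear 0)
  gear 2: meshes with gear 1 -> depth 2 -> positive (opposite of gear 1)
  gear 3: meshes with gear 2 -> depth 3 -> negative (opposite of gear 2)
Queried indices 0, 1, 2, 3 -> positive, negative, positive, negative

Answer: positive negative positive negative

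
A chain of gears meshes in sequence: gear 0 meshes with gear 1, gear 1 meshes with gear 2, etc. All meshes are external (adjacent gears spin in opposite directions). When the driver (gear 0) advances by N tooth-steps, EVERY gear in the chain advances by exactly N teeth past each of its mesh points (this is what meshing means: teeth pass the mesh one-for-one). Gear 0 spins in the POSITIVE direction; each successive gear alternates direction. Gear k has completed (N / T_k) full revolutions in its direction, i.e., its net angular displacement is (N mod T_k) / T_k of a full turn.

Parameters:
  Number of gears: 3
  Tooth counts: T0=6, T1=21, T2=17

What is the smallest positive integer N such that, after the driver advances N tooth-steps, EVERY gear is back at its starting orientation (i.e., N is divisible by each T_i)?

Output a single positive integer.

Answer: 714

Derivation:
Gear k returns to start when N is a multiple of T_k.
All gears at start simultaneously when N is a common multiple of [6, 21, 17]; the smallest such N is lcm(6, 21, 17).
Start: lcm = T0 = 6
Fold in T1=21: gcd(6, 21) = 3; lcm(6, 21) = 6 * 21 / 3 = 126 / 3 = 42
Fold in T2=17: gcd(42, 17) = 1; lcm(42, 17) = 42 * 17 / 1 = 714 / 1 = 714
Full cycle length = 714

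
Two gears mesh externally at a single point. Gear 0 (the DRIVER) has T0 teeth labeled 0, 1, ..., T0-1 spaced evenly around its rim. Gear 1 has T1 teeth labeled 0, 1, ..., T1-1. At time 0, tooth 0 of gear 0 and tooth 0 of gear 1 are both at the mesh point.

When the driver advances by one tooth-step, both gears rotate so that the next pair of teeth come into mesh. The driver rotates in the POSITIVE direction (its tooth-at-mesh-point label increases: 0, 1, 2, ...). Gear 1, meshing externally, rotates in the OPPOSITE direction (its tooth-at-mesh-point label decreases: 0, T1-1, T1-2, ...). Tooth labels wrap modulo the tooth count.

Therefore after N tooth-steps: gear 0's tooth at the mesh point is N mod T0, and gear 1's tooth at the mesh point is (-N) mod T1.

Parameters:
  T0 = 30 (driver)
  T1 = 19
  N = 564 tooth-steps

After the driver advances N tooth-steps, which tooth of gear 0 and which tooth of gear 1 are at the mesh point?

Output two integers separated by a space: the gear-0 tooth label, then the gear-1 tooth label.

Gear 0 (driver, T0=30): tooth at mesh = N mod T0
  564 = 18 * 30 + 24, so 564 mod 30 = 24
  gear 0 tooth = 24
Gear 1 (driven, T1=19): tooth at mesh = (-N) mod T1
  564 = 29 * 19 + 13, so 564 mod 19 = 13
  (-564) mod 19 = (-13) mod 19 = 19 - 13 = 6
Mesh after 564 steps: gear-0 tooth 24 meets gear-1 tooth 6

Answer: 24 6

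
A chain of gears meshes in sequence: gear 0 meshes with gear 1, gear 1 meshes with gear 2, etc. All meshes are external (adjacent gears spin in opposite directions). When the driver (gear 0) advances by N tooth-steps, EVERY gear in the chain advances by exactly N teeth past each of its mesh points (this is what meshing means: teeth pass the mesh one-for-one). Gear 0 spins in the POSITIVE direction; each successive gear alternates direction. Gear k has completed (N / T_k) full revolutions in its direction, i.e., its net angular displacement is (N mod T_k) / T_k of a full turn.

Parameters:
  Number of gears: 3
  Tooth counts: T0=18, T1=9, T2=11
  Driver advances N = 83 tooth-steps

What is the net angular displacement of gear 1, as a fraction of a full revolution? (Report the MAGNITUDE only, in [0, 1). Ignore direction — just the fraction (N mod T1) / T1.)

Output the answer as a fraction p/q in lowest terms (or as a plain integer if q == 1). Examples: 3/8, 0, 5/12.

Answer: 2/9

Derivation:
Chain of 3 gears, tooth counts: [18, 9, 11]
  gear 0: T0=18, direction=positive, advance = 83 mod 18 = 11 teeth = 11/18 turn
  gear 1: T1=9, direction=negative, advance = 83 mod 9 = 2 teeth = 2/9 turn
  gear 2: T2=11, direction=positive, advance = 83 mod 11 = 6 teeth = 6/11 turn
Gear 1: 83 mod 9 = 2
Fraction = 2 / 9 = 2/9 (gcd(2,9)=1) = 2/9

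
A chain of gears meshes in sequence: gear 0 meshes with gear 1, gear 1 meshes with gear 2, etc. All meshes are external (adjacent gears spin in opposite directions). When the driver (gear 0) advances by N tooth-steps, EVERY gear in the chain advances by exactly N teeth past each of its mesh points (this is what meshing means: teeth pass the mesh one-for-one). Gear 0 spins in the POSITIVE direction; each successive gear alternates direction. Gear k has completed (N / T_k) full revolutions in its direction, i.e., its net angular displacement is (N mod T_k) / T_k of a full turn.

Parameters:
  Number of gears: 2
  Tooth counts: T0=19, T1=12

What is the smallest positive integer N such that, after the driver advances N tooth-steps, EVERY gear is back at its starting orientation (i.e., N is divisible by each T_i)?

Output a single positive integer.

Answer: 228

Derivation:
Gear k returns to start when N is a multiple of T_k.
All gears at start simultaneously when N is a common multiple of [19, 12]; the smallest such N is lcm(19, 12).
Start: lcm = T0 = 19
Fold in T1=12: gcd(19, 12) = 1; lcm(19, 12) = 19 * 12 / 1 = 228 / 1 = 228
Full cycle length = 228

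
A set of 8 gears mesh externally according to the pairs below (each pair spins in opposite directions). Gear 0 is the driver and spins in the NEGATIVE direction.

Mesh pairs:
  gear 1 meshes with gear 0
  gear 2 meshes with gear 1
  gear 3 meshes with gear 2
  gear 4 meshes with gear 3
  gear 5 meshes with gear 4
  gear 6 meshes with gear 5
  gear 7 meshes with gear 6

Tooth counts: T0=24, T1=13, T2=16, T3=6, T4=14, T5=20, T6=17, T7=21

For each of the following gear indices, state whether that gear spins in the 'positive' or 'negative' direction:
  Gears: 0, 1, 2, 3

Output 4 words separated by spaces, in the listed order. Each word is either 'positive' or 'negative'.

Answer: negative positive negative positive

Derivation:
Gear 0 (driver): negative (depth 0)
  gear 1: meshes with gear 0 -> depth 1 -> positive (opposite of gear 0)
  gear 2: meshes with gear 1 -> depth 2 -> negative (opposite of gear 1)
  gear 3: meshes with gear 2 -> depth 3 -> positive (opposite of gear 2)
  gear 4: meshes with gear 3 -> depth 4 -> negative (opposite of gear 3)
  gear 5: meshes with gear 4 -> depth 5 -> positive (opposite of gear 4)
  gear 6: meshes with gear 5 -> depth 6 -> negative (opposite of gear 5)
  gear 7: meshes with gear 6 -> depth 7 -> positive (opposite of gear 6)
Queried indices 0, 1, 2, 3 -> negative, positive, negative, positive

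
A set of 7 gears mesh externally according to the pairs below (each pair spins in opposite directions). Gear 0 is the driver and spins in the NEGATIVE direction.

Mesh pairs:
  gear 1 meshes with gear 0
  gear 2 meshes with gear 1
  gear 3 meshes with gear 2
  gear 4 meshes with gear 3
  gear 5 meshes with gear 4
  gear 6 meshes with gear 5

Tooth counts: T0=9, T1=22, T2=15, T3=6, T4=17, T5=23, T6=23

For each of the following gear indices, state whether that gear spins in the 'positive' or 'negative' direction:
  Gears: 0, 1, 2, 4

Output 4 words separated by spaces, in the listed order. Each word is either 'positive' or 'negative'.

Gear 0 (driver): negative (depth 0)
  gear 1: meshes with gear 0 -> depth 1 -> positive (opposite of gear 0)
  gear 2: meshes with gear 1 -> depth 2 -> negative (opposite of gear 1)
  gear 3: meshes with gear 2 -> depth 3 -> positive (opposite of gear 2)
  gear 4: meshes with gear 3 -> depth 4 -> negative (opposite of gear 3)
  gear 5: meshes with gear 4 -> depth 5 -> positive (opposite of gear 4)
  gear 6: meshes with gear 5 -> depth 6 -> negative (opposite of gear 5)
Queried indices 0, 1, 2, 4 -> negative, positive, negative, negative

Answer: negative positive negative negative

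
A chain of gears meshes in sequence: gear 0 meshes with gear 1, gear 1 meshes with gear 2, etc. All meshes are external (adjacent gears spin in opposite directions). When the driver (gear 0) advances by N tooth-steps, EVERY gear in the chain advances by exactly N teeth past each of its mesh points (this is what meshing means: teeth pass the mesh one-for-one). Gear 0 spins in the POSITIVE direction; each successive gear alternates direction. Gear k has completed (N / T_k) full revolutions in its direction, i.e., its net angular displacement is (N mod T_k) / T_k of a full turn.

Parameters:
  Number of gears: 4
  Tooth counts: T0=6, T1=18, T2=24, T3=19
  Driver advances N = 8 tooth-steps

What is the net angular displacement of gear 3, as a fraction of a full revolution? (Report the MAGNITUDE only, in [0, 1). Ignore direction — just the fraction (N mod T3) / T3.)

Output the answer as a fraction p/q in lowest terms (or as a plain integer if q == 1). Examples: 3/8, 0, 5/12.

Answer: 8/19

Derivation:
Chain of 4 gears, tooth counts: [6, 18, 24, 19]
  gear 0: T0=6, direction=positive, advance = 8 mod 6 = 2 teeth = 2/6 turn
  gear 1: T1=18, direction=negative, advance = 8 mod 18 = 8 teeth = 8/18 turn
  gear 2: T2=24, direction=positive, advance = 8 mod 24 = 8 teeth = 8/24 turn
  gear 3: T3=19, direction=negative, advance = 8 mod 19 = 8 teeth = 8/19 turn
Gear 3: 8 mod 19 = 8
Fraction = 8 / 19 = 8/19 (gcd(8,19)=1) = 8/19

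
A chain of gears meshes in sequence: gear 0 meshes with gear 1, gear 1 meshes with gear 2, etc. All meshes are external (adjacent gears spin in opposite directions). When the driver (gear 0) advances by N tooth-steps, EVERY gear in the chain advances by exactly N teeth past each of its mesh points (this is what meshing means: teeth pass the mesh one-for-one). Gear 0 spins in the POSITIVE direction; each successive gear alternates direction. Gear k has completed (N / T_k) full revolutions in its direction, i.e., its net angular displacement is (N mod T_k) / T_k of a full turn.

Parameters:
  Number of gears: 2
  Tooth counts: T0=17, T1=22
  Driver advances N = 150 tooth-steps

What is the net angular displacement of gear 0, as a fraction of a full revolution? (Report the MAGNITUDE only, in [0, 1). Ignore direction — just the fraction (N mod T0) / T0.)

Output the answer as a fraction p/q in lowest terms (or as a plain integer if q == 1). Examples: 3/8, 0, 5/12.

Chain of 2 gears, tooth counts: [17, 22]
  gear 0: T0=17, direction=positive, advance = 150 mod 17 = 14 teeth = 14/17 turn
  gear 1: T1=22, direction=negative, advance = 150 mod 22 = 18 teeth = 18/22 turn
Gear 0: 150 mod 17 = 14
Fraction = 14 / 17 = 14/17 (gcd(14,17)=1) = 14/17

Answer: 14/17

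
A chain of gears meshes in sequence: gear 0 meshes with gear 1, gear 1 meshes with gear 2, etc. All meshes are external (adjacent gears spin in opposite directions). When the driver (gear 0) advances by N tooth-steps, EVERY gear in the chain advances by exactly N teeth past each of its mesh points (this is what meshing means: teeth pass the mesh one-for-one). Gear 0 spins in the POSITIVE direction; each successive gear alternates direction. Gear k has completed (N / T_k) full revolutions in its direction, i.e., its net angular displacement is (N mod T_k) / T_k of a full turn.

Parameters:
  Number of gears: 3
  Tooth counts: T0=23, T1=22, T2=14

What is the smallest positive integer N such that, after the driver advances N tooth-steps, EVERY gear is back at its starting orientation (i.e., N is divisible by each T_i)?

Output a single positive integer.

Answer: 3542

Derivation:
Gear k returns to start when N is a multiple of T_k.
All gears at start simultaneously when N is a common multiple of [23, 22, 14]; the smallest such N is lcm(23, 22, 14).
Start: lcm = T0 = 23
Fold in T1=22: gcd(23, 22) = 1; lcm(23, 22) = 23 * 22 / 1 = 506 / 1 = 506
Fold in T2=14: gcd(506, 14) = 2; lcm(506, 14) = 506 * 14 / 2 = 7084 / 2 = 3542
Full cycle length = 3542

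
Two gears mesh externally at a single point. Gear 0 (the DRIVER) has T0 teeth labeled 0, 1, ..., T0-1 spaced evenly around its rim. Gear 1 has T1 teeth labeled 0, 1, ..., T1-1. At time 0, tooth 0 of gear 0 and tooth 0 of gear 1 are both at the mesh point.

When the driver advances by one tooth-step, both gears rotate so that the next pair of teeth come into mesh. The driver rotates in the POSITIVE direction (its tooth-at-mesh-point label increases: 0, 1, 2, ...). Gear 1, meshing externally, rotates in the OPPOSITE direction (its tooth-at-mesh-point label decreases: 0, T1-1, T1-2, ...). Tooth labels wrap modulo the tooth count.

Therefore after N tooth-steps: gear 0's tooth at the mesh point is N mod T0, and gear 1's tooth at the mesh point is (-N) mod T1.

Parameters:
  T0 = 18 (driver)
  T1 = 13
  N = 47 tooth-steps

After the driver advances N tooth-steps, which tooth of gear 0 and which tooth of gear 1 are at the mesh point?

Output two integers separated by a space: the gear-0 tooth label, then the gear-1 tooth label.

Gear 0 (driver, T0=18): tooth at mesh = N mod T0
  47 = 2 * 18 + 11, so 47 mod 18 = 11
  gear 0 tooth = 11
Gear 1 (driven, T1=13): tooth at mesh = (-N) mod T1
  47 = 3 * 13 + 8, so 47 mod 13 = 8
  (-47) mod 13 = (-8) mod 13 = 13 - 8 = 5
Mesh after 47 steps: gear-0 tooth 11 meets gear-1 tooth 5

Answer: 11 5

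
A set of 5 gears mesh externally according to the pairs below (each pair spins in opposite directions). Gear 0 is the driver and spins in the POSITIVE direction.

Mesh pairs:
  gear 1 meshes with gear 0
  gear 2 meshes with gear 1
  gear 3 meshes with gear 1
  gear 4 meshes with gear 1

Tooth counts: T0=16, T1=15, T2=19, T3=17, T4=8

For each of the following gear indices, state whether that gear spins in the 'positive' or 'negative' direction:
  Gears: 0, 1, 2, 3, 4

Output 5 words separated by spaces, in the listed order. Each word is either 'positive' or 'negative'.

Gear 0 (driver): positive (depth 0)
  gear 1: meshes with gear 0 -> depth 1 -> negative (opposite of gear 0)
  gear 2: meshes with gear 1 -> depth 2 -> positive (opposite of gear 1)
  gear 3: meshes with gear 1 -> depth 2 -> positive (opposite of gear 1)
  gear 4: meshes with gear 1 -> depth 2 -> positive (opposite of gear 1)
Queried indices 0, 1, 2, 3, 4 -> positive, negative, positive, positive, positive

Answer: positive negative positive positive positive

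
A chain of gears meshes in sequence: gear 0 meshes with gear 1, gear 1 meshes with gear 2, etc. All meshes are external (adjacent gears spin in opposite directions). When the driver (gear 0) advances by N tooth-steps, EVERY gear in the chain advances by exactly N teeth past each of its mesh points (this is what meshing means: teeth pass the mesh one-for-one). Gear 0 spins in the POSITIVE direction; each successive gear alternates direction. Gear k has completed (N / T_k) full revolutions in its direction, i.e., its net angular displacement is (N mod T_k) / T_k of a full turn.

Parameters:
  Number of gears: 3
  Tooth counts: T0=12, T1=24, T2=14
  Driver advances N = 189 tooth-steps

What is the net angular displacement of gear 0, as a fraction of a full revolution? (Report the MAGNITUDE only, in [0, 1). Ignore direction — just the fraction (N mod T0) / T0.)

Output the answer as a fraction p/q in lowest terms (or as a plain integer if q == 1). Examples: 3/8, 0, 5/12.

Answer: 3/4

Derivation:
Chain of 3 gears, tooth counts: [12, 24, 14]
  gear 0: T0=12, direction=positive, advance = 189 mod 12 = 9 teeth = 9/12 turn
  gear 1: T1=24, direction=negative, advance = 189 mod 24 = 21 teeth = 21/24 turn
  gear 2: T2=14, direction=positive, advance = 189 mod 14 = 7 teeth = 7/14 turn
Gear 0: 189 mod 12 = 9
Fraction = 9 / 12 = 3/4 (gcd(9,12)=3) = 3/4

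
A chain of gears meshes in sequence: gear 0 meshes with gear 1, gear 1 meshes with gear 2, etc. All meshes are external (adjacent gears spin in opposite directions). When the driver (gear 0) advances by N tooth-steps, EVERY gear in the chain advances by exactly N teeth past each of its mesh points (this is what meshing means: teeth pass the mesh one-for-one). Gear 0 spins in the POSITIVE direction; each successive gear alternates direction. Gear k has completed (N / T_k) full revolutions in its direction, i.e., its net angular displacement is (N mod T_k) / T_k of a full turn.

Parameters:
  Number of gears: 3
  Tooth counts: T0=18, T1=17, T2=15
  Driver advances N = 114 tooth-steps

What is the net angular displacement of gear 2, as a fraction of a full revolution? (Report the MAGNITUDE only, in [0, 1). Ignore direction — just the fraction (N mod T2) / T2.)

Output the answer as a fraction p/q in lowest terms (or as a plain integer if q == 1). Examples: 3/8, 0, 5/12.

Chain of 3 gears, tooth counts: [18, 17, 15]
  gear 0: T0=18, direction=positive, advance = 114 mod 18 = 6 teeth = 6/18 turn
  gear 1: T1=17, direction=negative, advance = 114 mod 17 = 12 teeth = 12/17 turn
  gear 2: T2=15, direction=positive, advance = 114 mod 15 = 9 teeth = 9/15 turn
Gear 2: 114 mod 15 = 9
Fraction = 9 / 15 = 3/5 (gcd(9,15)=3) = 3/5

Answer: 3/5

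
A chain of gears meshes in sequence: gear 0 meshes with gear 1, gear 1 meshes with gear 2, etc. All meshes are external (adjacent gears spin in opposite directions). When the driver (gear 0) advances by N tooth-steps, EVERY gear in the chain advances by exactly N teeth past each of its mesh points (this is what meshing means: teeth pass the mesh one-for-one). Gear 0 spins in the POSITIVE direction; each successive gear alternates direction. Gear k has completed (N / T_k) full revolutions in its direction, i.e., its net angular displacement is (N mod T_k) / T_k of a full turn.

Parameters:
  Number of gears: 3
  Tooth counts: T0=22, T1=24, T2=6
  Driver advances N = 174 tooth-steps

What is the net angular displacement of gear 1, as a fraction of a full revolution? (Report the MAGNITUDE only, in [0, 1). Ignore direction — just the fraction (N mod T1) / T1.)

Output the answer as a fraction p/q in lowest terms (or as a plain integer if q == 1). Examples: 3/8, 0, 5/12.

Chain of 3 gears, tooth counts: [22, 24, 6]
  gear 0: T0=22, direction=positive, advance = 174 mod 22 = 20 teeth = 20/22 turn
  gear 1: T1=24, direction=negative, advance = 174 mod 24 = 6 teeth = 6/24 turn
  gear 2: T2=6, direction=positive, advance = 174 mod 6 = 0 teeth = 0/6 turn
Gear 1: 174 mod 24 = 6
Fraction = 6 / 24 = 1/4 (gcd(6,24)=6) = 1/4

Answer: 1/4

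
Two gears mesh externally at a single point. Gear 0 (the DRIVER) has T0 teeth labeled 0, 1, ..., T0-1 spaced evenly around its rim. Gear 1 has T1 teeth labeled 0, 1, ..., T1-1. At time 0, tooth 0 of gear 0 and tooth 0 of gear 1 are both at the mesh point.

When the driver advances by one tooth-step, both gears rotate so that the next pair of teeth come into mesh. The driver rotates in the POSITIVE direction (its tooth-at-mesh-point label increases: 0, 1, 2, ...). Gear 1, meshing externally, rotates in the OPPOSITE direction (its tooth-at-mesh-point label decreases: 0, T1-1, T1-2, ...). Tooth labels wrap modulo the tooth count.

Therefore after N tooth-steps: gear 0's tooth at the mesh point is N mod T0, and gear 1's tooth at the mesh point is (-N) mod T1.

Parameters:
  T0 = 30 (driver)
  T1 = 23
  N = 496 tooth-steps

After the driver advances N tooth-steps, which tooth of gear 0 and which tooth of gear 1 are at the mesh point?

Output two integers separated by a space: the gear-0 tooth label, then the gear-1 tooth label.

Answer: 16 10

Derivation:
Gear 0 (driver, T0=30): tooth at mesh = N mod T0
  496 = 16 * 30 + 16, so 496 mod 30 = 16
  gear 0 tooth = 16
Gear 1 (driven, T1=23): tooth at mesh = (-N) mod T1
  496 = 21 * 23 + 13, so 496 mod 23 = 13
  (-496) mod 23 = (-13) mod 23 = 23 - 13 = 10
Mesh after 496 steps: gear-0 tooth 16 meets gear-1 tooth 10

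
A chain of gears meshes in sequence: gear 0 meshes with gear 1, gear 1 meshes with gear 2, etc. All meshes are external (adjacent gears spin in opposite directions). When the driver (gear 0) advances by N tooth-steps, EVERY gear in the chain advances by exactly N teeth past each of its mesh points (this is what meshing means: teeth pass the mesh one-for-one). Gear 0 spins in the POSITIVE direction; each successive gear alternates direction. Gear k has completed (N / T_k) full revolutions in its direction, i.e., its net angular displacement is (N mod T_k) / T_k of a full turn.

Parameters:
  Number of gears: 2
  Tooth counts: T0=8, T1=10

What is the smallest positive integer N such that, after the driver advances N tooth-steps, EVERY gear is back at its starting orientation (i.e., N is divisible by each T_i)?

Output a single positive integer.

Answer: 40

Derivation:
Gear k returns to start when N is a multiple of T_k.
All gears at start simultaneously when N is a common multiple of [8, 10]; the smallest such N is lcm(8, 10).
Start: lcm = T0 = 8
Fold in T1=10: gcd(8, 10) = 2; lcm(8, 10) = 8 * 10 / 2 = 80 / 2 = 40
Full cycle length = 40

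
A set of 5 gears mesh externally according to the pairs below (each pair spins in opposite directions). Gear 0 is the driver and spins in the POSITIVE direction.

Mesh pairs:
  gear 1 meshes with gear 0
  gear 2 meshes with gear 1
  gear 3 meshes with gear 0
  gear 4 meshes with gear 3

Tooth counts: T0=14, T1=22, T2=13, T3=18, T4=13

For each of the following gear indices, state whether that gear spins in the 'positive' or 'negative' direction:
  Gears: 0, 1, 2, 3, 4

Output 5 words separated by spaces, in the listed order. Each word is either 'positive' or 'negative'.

Answer: positive negative positive negative positive

Derivation:
Gear 0 (driver): positive (depth 0)
  gear 1: meshes with gear 0 -> depth 1 -> negative (opposite of gear 0)
  gear 2: meshes with gear 1 -> depth 2 -> positive (opposite of gear 1)
  gear 3: meshes with gear 0 -> depth 1 -> negative (opposite of gear 0)
  gear 4: meshes with gear 3 -> depth 2 -> positive (opposite of gear 3)
Queried indices 0, 1, 2, 3, 4 -> positive, negative, positive, negative, positive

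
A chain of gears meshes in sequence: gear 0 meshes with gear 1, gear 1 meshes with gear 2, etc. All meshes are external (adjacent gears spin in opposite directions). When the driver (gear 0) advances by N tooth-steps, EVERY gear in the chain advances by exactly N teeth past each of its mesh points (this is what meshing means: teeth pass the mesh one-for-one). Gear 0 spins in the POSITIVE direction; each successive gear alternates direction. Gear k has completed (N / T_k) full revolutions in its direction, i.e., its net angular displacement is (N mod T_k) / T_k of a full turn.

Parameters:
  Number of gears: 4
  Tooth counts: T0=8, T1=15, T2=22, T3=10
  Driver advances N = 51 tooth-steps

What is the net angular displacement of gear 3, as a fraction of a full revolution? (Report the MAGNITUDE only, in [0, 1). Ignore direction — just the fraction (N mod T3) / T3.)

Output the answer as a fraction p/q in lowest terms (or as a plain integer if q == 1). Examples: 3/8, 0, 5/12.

Answer: 1/10

Derivation:
Chain of 4 gears, tooth counts: [8, 15, 22, 10]
  gear 0: T0=8, direction=positive, advance = 51 mod 8 = 3 teeth = 3/8 turn
  gear 1: T1=15, direction=negative, advance = 51 mod 15 = 6 teeth = 6/15 turn
  gear 2: T2=22, direction=positive, advance = 51 mod 22 = 7 teeth = 7/22 turn
  gear 3: T3=10, direction=negative, advance = 51 mod 10 = 1 teeth = 1/10 turn
Gear 3: 51 mod 10 = 1
Fraction = 1 / 10 = 1/10 (gcd(1,10)=1) = 1/10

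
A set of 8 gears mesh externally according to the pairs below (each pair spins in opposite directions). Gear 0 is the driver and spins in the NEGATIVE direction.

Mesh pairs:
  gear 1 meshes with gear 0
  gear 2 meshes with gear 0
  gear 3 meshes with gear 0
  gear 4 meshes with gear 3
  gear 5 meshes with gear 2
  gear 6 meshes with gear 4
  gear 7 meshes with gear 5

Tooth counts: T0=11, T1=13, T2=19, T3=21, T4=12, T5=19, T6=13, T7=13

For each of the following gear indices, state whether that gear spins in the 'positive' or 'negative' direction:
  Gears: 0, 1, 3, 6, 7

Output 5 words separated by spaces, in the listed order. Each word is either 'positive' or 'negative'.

Answer: negative positive positive positive positive

Derivation:
Gear 0 (driver): negative (depth 0)
  gear 1: meshes with gear 0 -> depth 1 -> positive (opposite of gear 0)
  gear 2: meshes with gear 0 -> depth 1 -> positive (opposite of gear 0)
  gear 3: meshes with gear 0 -> depth 1 -> positive (opposite of gear 0)
  gear 4: meshes with gear 3 -> depth 2 -> negative (opposite of gear 3)
  gear 5: meshes with gear 2 -> depth 2 -> negative (opposite of gear 2)
  gear 6: meshes with gear 4 -> depth 3 -> positive (opposite of gear 4)
  gear 7: meshes with gear 5 -> depth 3 -> positive (opposite of gear 5)
Queried indices 0, 1, 3, 6, 7 -> negative, positive, positive, positive, positive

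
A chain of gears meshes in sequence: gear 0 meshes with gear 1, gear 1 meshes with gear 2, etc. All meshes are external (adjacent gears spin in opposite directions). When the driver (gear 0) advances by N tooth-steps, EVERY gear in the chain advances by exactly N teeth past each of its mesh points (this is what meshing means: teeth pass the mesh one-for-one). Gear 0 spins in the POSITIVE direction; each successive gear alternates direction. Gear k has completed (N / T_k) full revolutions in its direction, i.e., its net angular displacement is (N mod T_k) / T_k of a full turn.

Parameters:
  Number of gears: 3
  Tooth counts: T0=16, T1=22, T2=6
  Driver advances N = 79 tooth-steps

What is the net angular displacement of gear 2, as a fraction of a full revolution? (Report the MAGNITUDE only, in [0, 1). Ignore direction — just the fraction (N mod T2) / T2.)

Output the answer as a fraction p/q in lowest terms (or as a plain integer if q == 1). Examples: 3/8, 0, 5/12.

Answer: 1/6

Derivation:
Chain of 3 gears, tooth counts: [16, 22, 6]
  gear 0: T0=16, direction=positive, advance = 79 mod 16 = 15 teeth = 15/16 turn
  gear 1: T1=22, direction=negative, advance = 79 mod 22 = 13 teeth = 13/22 turn
  gear 2: T2=6, direction=positive, advance = 79 mod 6 = 1 teeth = 1/6 turn
Gear 2: 79 mod 6 = 1
Fraction = 1 / 6 = 1/6 (gcd(1,6)=1) = 1/6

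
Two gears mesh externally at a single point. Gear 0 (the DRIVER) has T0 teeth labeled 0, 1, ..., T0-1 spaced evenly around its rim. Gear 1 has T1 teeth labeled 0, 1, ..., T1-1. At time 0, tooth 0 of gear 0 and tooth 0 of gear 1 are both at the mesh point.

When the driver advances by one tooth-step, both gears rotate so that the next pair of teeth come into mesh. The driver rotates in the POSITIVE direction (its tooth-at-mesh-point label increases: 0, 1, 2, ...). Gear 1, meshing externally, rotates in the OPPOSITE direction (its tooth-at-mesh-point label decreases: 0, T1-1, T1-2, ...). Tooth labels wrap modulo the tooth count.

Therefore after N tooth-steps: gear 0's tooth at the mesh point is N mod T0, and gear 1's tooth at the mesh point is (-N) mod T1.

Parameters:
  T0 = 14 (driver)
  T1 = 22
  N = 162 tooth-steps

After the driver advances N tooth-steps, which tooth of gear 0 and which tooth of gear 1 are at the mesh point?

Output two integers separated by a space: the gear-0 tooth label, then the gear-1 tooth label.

Answer: 8 14

Derivation:
Gear 0 (driver, T0=14): tooth at mesh = N mod T0
  162 = 11 * 14 + 8, so 162 mod 14 = 8
  gear 0 tooth = 8
Gear 1 (driven, T1=22): tooth at mesh = (-N) mod T1
  162 = 7 * 22 + 8, so 162 mod 22 = 8
  (-162) mod 22 = (-8) mod 22 = 22 - 8 = 14
Mesh after 162 steps: gear-0 tooth 8 meets gear-1 tooth 14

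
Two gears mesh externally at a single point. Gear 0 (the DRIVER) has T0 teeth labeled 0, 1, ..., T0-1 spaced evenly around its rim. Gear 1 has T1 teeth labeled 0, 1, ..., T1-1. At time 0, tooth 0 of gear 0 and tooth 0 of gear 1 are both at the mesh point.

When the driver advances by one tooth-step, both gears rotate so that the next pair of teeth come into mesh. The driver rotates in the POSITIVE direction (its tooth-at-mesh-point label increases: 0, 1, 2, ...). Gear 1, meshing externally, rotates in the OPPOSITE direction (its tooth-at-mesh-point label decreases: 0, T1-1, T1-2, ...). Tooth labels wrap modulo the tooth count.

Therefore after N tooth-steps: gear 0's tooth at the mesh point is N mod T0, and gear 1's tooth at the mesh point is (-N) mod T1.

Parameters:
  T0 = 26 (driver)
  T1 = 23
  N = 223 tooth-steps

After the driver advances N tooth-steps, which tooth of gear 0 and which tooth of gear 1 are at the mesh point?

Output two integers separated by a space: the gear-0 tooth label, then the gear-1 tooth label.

Gear 0 (driver, T0=26): tooth at mesh = N mod T0
  223 = 8 * 26 + 15, so 223 mod 26 = 15
  gear 0 tooth = 15
Gear 1 (driven, T1=23): tooth at mesh = (-N) mod T1
  223 = 9 * 23 + 16, so 223 mod 23 = 16
  (-223) mod 23 = (-16) mod 23 = 23 - 16 = 7
Mesh after 223 steps: gear-0 tooth 15 meets gear-1 tooth 7

Answer: 15 7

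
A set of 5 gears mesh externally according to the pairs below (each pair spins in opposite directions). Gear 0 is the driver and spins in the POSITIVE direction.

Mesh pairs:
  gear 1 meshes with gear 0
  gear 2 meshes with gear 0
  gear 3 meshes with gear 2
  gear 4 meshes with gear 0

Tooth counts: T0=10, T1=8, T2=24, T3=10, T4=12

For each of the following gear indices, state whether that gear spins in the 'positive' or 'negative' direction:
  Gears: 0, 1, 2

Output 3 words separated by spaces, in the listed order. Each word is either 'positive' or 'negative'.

Gear 0 (driver): positive (depth 0)
  gear 1: meshes with gear 0 -> depth 1 -> negative (opposite of gear 0)
  gear 2: meshes with gear 0 -> depth 1 -> negative (opposite of gear 0)
  gear 3: meshes with gear 2 -> depth 2 -> positive (opposite of gear 2)
  gear 4: meshes with gear 0 -> depth 1 -> negative (opposite of gear 0)
Queried indices 0, 1, 2 -> positive, negative, negative

Answer: positive negative negative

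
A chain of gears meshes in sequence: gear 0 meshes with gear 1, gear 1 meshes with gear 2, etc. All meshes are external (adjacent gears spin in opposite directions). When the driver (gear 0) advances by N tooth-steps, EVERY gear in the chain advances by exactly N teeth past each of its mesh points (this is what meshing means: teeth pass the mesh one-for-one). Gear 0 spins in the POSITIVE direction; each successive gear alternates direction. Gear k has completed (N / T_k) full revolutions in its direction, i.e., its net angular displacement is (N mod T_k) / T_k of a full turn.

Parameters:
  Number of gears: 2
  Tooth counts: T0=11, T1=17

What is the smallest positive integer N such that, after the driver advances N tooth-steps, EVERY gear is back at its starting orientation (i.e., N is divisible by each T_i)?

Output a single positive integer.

Answer: 187

Derivation:
Gear k returns to start when N is a multiple of T_k.
All gears at start simultaneously when N is a common multiple of [11, 17]; the smallest such N is lcm(11, 17).
Start: lcm = T0 = 11
Fold in T1=17: gcd(11, 17) = 1; lcm(11, 17) = 11 * 17 / 1 = 187 / 1 = 187
Full cycle length = 187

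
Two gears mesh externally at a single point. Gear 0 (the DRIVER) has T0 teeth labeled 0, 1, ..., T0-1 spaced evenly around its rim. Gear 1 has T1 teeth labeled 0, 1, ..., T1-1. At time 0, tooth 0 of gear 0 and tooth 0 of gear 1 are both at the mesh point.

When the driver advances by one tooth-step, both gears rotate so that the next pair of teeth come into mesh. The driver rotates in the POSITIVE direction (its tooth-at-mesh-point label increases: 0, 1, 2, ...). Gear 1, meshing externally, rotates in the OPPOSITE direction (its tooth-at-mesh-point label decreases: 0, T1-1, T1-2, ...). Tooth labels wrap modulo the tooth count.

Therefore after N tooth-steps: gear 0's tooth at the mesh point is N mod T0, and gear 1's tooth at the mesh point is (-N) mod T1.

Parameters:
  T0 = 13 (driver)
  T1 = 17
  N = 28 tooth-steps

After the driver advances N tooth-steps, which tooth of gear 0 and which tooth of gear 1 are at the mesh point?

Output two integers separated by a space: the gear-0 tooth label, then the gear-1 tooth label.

Gear 0 (driver, T0=13): tooth at mesh = N mod T0
  28 = 2 * 13 + 2, so 28 mod 13 = 2
  gear 0 tooth = 2
Gear 1 (driven, T1=17): tooth at mesh = (-N) mod T1
  28 = 1 * 17 + 11, so 28 mod 17 = 11
  (-28) mod 17 = (-11) mod 17 = 17 - 11 = 6
Mesh after 28 steps: gear-0 tooth 2 meets gear-1 tooth 6

Answer: 2 6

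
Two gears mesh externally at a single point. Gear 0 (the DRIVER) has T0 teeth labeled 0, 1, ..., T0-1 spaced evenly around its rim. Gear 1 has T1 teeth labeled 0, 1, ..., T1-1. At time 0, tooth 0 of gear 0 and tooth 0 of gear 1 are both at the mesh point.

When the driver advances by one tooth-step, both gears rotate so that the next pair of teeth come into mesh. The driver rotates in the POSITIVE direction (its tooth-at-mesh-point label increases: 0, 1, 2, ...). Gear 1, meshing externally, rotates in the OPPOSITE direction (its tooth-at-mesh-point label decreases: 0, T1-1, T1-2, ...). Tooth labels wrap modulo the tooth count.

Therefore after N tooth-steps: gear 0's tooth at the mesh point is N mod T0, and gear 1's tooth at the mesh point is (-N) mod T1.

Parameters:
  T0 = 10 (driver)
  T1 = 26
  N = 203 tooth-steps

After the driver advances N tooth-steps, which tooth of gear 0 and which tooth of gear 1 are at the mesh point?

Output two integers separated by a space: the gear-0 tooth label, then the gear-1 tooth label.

Answer: 3 5

Derivation:
Gear 0 (driver, T0=10): tooth at mesh = N mod T0
  203 = 20 * 10 + 3, so 203 mod 10 = 3
  gear 0 tooth = 3
Gear 1 (driven, T1=26): tooth at mesh = (-N) mod T1
  203 = 7 * 26 + 21, so 203 mod 26 = 21
  (-203) mod 26 = (-21) mod 26 = 26 - 21 = 5
Mesh after 203 steps: gear-0 tooth 3 meets gear-1 tooth 5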